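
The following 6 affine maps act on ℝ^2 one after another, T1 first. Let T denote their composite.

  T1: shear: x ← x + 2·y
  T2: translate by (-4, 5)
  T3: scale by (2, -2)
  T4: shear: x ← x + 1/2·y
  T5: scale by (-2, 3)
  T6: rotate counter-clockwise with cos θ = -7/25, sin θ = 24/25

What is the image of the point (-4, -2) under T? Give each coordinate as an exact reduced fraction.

T1 shear: x ← x + 2·y: (-4, -2) → (-8, -2)
T2 translate by (-4, 5): (-8, -2) → (-12, 3)
T3 scale by (2, -2): (-12, 3) → (-24, -6)
T4 shear: x ← x + 1/2·y: (-24, -6) → (-27, -6)
T5 scale by (-2, 3): (-27, -6) → (54, -18)
T6 rotate counter-clockwise with cos θ = -7/25, sin θ = 24/25: (54, -18) → (54/25, 1422/25)

T(p) = (54/25, 1422/25)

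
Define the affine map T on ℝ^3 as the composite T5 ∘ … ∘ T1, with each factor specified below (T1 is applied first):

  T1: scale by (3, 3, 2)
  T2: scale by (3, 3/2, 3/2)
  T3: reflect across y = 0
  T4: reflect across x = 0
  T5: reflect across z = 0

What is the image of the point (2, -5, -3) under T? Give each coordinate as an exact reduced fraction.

T(p) = (-18, 45/2, 9)

T1 scale by (3, 3, 2): (2, -5, -3) → (6, -15, -6)
T2 scale by (3, 3/2, 3/2): (6, -15, -6) → (18, -45/2, -9)
T3 reflect across y = 0: (18, -45/2, -9) → (18, 45/2, -9)
T4 reflect across x = 0: (18, 45/2, -9) → (-18, 45/2, -9)
T5 reflect across z = 0: (-18, 45/2, -9) → (-18, 45/2, 9)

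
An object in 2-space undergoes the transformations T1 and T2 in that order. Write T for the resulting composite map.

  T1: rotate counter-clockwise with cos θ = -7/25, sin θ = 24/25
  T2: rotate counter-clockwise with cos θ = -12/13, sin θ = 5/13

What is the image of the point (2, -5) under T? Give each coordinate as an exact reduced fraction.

T1 rotate counter-clockwise with cos θ = -7/25, sin θ = 24/25: (2, -5) → (106/25, 83/25)
T2 rotate counter-clockwise with cos θ = -12/13, sin θ = 5/13: (106/25, 83/25) → (-1687/325, -466/325)

T(p) = (-1687/325, -466/325)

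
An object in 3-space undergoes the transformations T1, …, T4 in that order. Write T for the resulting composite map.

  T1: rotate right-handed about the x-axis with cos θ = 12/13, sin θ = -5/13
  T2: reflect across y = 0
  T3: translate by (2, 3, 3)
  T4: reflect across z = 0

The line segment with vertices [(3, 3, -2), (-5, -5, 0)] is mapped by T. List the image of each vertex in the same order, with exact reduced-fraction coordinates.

T1 rotate right-handed about the x-axis with cos θ = 12/13, sin θ = -5/13: (3, 3, -2) → (3, 2, -3); (-5, -5, 0) → (-5, -60/13, 25/13)
T2 reflect across y = 0: (3, 2, -3) → (3, -2, -3); (-5, -60/13, 25/13) → (-5, 60/13, 25/13)
T3 translate by (2, 3, 3): (3, -2, -3) → (5, 1, 0); (-5, 60/13, 25/13) → (-3, 99/13, 64/13)
T4 reflect across z = 0: (5, 1, 0) → (5, 1, 0); (-3, 99/13, 64/13) → (-3, 99/13, -64/13)

image vertices: (5, 1, 0), (-3, 99/13, -64/13)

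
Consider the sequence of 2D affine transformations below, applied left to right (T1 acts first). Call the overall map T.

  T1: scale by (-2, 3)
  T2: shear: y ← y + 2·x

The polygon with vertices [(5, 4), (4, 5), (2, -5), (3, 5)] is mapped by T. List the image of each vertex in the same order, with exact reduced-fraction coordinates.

image vertices: (-10, -8), (-8, -1), (-4, -23), (-6, 3)

T1 scale by (-2, 3): (5, 4) → (-10, 12); (4, 5) → (-8, 15); (2, -5) → (-4, -15); (3, 5) → (-6, 15)
T2 shear: y ← y + 2·x: (-10, 12) → (-10, -8); (-8, 15) → (-8, -1); (-4, -15) → (-4, -23); (-6, 15) → (-6, 3)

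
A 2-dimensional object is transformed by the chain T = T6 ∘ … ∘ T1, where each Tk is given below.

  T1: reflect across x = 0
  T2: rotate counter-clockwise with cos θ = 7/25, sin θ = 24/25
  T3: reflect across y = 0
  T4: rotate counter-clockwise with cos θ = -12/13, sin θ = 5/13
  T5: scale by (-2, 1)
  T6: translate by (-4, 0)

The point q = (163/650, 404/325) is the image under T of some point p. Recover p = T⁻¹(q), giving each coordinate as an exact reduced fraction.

T1 = [-1 0 0; 0 1 0; 0 0 1]
T2·T1 = [-7/25 -24/25 0; -24/25 7/25 0; 0 0 1]
T3·…·T1 = [-7/25 -24/25 0; 24/25 -7/25 0; 0 0 1]
T4·…·T1 = [-36/325 323/325 0; -323/325 -36/325 0; 0 0 1]
T5·…·T1 = [72/325 -646/325 0; -323/325 -36/325 0; 0 0 1]
T6·…·T1 = [72/325 -646/325 -4; -323/325 -36/325 0; 0 0 1]
det M = -2; M⁻¹ = [18/325 -323/325 72/325; -323/650 -36/325 -646/325; 0 0 1]
M⁻¹ · (163/650, 404/325)ᵀ = (-1, -9/4)ᵀ

p = (-1, -9/4)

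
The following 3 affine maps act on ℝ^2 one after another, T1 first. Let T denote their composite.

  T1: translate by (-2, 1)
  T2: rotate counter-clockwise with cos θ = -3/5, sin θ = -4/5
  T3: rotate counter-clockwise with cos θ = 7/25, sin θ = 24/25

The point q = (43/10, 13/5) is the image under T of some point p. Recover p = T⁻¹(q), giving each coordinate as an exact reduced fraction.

T1 = [1 0 -2; 0 1 1; 0 0 1]
T2·T1 = [-3/5 4/5 2; -4/5 -3/5 1; 0 0 1]
T3·…·T1 = [3/5 4/5 -2/5; -4/5 3/5 11/5; 0 0 1]
det M = 1; M⁻¹ = [3/5 -4/5 2; 4/5 3/5 -1; 0 0 1]
M⁻¹ · (43/10, 13/5)ᵀ = (5/2, 4)ᵀ

p = (5/2, 4)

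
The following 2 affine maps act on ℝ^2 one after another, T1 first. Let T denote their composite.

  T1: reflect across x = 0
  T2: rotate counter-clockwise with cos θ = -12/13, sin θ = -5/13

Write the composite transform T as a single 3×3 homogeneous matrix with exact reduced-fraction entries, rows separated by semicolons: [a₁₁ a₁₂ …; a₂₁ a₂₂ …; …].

T1 = [-1 0 0; 0 1 0; 0 0 1]
T2·T1 = [12/13 5/13 0; 5/13 -12/13 0; 0 0 1]

T = [12/13 5/13 0; 5/13 -12/13 0; 0 0 1]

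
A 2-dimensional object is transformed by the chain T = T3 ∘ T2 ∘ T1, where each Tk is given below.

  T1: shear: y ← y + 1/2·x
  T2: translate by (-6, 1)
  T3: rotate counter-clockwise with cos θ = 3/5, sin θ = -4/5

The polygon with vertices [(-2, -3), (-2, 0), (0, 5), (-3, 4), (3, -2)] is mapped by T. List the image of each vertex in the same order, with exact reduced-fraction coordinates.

image vertices: (-36/5, 23/5), (-24/5, 32/5), (6/5, 42/5), (-13/5, 93/10), (-7/5, 27/10)

T1 shear: y ← y + 1/2·x: (-2, -3) → (-2, -4); (-2, 0) → (-2, -1); (0, 5) → (0, 5); (-3, 4) → (-3, 5/2); (3, -2) → (3, -1/2)
T2 translate by (-6, 1): (-2, -4) → (-8, -3); (-2, -1) → (-8, 0); (0, 5) → (-6, 6); (-3, 5/2) → (-9, 7/2); (3, -1/2) → (-3, 1/2)
T3 rotate counter-clockwise with cos θ = 3/5, sin θ = -4/5: (-8, -3) → (-36/5, 23/5); (-8, 0) → (-24/5, 32/5); (-6, 6) → (6/5, 42/5); (-9, 7/2) → (-13/5, 93/10); (-3, 1/2) → (-7/5, 27/10)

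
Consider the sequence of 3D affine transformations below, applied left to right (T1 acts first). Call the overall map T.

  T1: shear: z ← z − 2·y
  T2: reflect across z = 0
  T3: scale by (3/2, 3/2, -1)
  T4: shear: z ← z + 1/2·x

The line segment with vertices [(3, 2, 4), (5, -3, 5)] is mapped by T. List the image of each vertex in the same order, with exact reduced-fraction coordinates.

T1 shear: z ← z − 2·y: (3, 2, 4) → (3, 2, 0); (5, -3, 5) → (5, -3, 11)
T2 reflect across z = 0: (3, 2, 0) → (3, 2, 0); (5, -3, 11) → (5, -3, -11)
T3 scale by (3/2, 3/2, -1): (3, 2, 0) → (9/2, 3, 0); (5, -3, -11) → (15/2, -9/2, 11)
T4 shear: z ← z + 1/2·x: (9/2, 3, 0) → (9/2, 3, 9/4); (15/2, -9/2, 11) → (15/2, -9/2, 59/4)

image vertices: (9/2, 3, 9/4), (15/2, -9/2, 59/4)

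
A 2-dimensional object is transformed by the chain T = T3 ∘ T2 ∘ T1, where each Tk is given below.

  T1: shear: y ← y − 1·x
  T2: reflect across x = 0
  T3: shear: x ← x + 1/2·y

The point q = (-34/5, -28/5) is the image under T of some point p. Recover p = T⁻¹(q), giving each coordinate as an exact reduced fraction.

p = (4, -8/5)

T1 = [1 0 0; -1 1 0; 0 0 1]
T2·T1 = [-1 0 0; -1 1 0; 0 0 1]
T3·…·T1 = [-3/2 1/2 0; -1 1 0; 0 0 1]
det M = -1; M⁻¹ = [-1 1/2 0; -1 3/2 0; 0 0 1]
M⁻¹ · (-34/5, -28/5)ᵀ = (4, -8/5)ᵀ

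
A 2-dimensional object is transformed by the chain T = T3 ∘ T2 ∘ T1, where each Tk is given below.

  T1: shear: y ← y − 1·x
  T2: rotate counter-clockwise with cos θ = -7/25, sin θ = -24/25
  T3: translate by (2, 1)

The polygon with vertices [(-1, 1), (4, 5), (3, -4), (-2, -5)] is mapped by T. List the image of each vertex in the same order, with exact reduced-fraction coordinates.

image vertices: (21/5, 7/5), (46/25, -78/25), (-139/25, 2/25), (-8/25, 94/25)

T1 shear: y ← y − 1·x: (-1, 1) → (-1, 2); (4, 5) → (4, 1); (3, -4) → (3, -7); (-2, -5) → (-2, -3)
T2 rotate counter-clockwise with cos θ = -7/25, sin θ = -24/25: (-1, 2) → (11/5, 2/5); (4, 1) → (-4/25, -103/25); (3, -7) → (-189/25, -23/25); (-2, -3) → (-58/25, 69/25)
T3 translate by (2, 1): (11/5, 2/5) → (21/5, 7/5); (-4/25, -103/25) → (46/25, -78/25); (-189/25, -23/25) → (-139/25, 2/25); (-58/25, 69/25) → (-8/25, 94/25)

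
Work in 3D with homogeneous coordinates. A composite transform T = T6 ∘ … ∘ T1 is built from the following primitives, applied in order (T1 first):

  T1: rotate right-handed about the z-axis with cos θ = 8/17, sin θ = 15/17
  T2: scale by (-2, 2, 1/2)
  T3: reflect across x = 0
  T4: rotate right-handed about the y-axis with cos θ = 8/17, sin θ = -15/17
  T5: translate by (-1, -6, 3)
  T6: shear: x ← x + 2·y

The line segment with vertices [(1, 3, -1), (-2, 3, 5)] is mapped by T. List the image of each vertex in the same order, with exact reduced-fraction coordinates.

T1 rotate right-handed about the z-axis with cos θ = 8/17, sin θ = 15/17: (1, 3, -1) → (-37/17, 39/17, -1); (-2, 3, 5) → (-61/17, -6/17, 5)
T2 scale by (-2, 2, 1/2): (-37/17, 39/17, -1) → (74/17, 78/17, -1/2); (-61/17, -6/17, 5) → (122/17, -12/17, 5/2)
T3 reflect across x = 0: (74/17, 78/17, -1/2) → (-74/17, 78/17, -1/2); (122/17, -12/17, 5/2) → (-122/17, -12/17, 5/2)
T4 rotate right-handed about the y-axis with cos θ = 8/17, sin θ = -15/17: (-74/17, 78/17, -1/2) → (-929/578, 78/17, -1178/289); (-122/17, -12/17, 5/2) → (-3227/578, -12/17, -1490/289)
T5 translate by (-1, -6, 3): (-929/578, 78/17, -1178/289) → (-1507/578, -24/17, -311/289); (-3227/578, -12/17, -1490/289) → (-3805/578, -114/17, -623/289)
T6 shear: x ← x + 2·y: (-1507/578, -24/17, -311/289) → (-3139/578, -24/17, -311/289); (-3805/578, -114/17, -623/289) → (-11557/578, -114/17, -623/289)

image vertices: (-3139/578, -24/17, -311/289), (-11557/578, -114/17, -623/289)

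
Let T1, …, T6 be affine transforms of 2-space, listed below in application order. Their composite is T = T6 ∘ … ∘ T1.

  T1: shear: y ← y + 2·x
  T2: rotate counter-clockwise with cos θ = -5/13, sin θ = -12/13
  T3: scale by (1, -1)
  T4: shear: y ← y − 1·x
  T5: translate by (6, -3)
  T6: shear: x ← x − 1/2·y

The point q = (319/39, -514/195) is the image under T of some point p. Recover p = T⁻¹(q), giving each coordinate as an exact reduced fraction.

p = (4/5, -1/3)

T1 = [1 0 0; 2 1 0; 0 0 1]
T2·T1 = [19/13 12/13 0; -22/13 -5/13 0; 0 0 1]
T3·…·T1 = [19/13 12/13 0; 22/13 5/13 0; 0 0 1]
T4·…·T1 = [19/13 12/13 0; 3/13 -7/13 0; 0 0 1]
T5·…·T1 = [19/13 12/13 6; 3/13 -7/13 -3; 0 0 1]
T6·…·T1 = [35/26 31/26 15/2; 3/13 -7/13 -3; 0 0 1]
det M = -1; M⁻¹ = [7/13 31/26 -6/13; 3/13 -35/26 -75/13; 0 0 1]
M⁻¹ · (319/39, -514/195)ᵀ = (4/5, -1/3)ᵀ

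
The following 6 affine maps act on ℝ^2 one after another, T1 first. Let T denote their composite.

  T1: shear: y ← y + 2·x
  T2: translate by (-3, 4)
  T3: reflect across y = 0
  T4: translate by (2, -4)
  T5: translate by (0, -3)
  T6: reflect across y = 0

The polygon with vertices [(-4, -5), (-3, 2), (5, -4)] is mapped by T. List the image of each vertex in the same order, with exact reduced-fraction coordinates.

T1 shear: y ← y + 2·x: (-4, -5) → (-4, -13); (-3, 2) → (-3, -4); (5, -4) → (5, 6)
T2 translate by (-3, 4): (-4, -13) → (-7, -9); (-3, -4) → (-6, 0); (5, 6) → (2, 10)
T3 reflect across y = 0: (-7, -9) → (-7, 9); (-6, 0) → (-6, 0); (2, 10) → (2, -10)
T4 translate by (2, -4): (-7, 9) → (-5, 5); (-6, 0) → (-4, -4); (2, -10) → (4, -14)
T5 translate by (0, -3): (-5, 5) → (-5, 2); (-4, -4) → (-4, -7); (4, -14) → (4, -17)
T6 reflect across y = 0: (-5, 2) → (-5, -2); (-4, -7) → (-4, 7); (4, -17) → (4, 17)

image vertices: (-5, -2), (-4, 7), (4, 17)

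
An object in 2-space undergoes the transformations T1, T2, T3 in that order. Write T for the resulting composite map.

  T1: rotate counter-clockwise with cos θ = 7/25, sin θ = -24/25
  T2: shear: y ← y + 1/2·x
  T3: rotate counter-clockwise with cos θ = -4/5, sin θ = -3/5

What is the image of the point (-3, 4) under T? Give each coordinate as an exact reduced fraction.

T1 rotate counter-clockwise with cos θ = 7/25, sin θ = -24/25: (-3, 4) → (3, 4)
T2 shear: y ← y + 1/2·x: (3, 4) → (3, 11/2)
T3 rotate counter-clockwise with cos θ = -4/5, sin θ = -3/5: (3, 11/2) → (9/10, -31/5)

T(p) = (9/10, -31/5)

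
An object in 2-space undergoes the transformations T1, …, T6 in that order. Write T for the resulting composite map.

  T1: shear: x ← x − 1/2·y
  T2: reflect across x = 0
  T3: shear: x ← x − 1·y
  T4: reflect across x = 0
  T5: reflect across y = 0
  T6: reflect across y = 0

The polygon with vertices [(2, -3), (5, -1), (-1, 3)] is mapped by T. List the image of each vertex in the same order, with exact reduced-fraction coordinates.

image vertices: (1/2, -3), (9/2, -1), (1/2, 3)

T1 shear: x ← x − 1/2·y: (2, -3) → (7/2, -3); (5, -1) → (11/2, -1); (-1, 3) → (-5/2, 3)
T2 reflect across x = 0: (7/2, -3) → (-7/2, -3); (11/2, -1) → (-11/2, -1); (-5/2, 3) → (5/2, 3)
T3 shear: x ← x − 1·y: (-7/2, -3) → (-1/2, -3); (-11/2, -1) → (-9/2, -1); (5/2, 3) → (-1/2, 3)
T4 reflect across x = 0: (-1/2, -3) → (1/2, -3); (-9/2, -1) → (9/2, -1); (-1/2, 3) → (1/2, 3)
T5 reflect across y = 0: (1/2, -3) → (1/2, 3); (9/2, -1) → (9/2, 1); (1/2, 3) → (1/2, -3)
T6 reflect across y = 0: (1/2, 3) → (1/2, -3); (9/2, 1) → (9/2, -1); (1/2, -3) → (1/2, 3)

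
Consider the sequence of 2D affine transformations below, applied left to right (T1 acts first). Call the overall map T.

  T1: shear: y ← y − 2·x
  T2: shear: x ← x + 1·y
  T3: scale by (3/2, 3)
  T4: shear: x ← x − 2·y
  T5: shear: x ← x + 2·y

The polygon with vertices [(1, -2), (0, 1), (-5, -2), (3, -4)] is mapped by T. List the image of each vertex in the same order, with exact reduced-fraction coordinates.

image vertices: (-9/2, -12), (3/2, 3), (9/2, 24), (-21/2, -30)

T1 shear: y ← y − 2·x: (1, -2) → (1, -4); (0, 1) → (0, 1); (-5, -2) → (-5, 8); (3, -4) → (3, -10)
T2 shear: x ← x + 1·y: (1, -4) → (-3, -4); (0, 1) → (1, 1); (-5, 8) → (3, 8); (3, -10) → (-7, -10)
T3 scale by (3/2, 3): (-3, -4) → (-9/2, -12); (1, 1) → (3/2, 3); (3, 8) → (9/2, 24); (-7, -10) → (-21/2, -30)
T4 shear: x ← x − 2·y: (-9/2, -12) → (39/2, -12); (3/2, 3) → (-9/2, 3); (9/2, 24) → (-87/2, 24); (-21/2, -30) → (99/2, -30)
T5 shear: x ← x + 2·y: (39/2, -12) → (-9/2, -12); (-9/2, 3) → (3/2, 3); (-87/2, 24) → (9/2, 24); (99/2, -30) → (-21/2, -30)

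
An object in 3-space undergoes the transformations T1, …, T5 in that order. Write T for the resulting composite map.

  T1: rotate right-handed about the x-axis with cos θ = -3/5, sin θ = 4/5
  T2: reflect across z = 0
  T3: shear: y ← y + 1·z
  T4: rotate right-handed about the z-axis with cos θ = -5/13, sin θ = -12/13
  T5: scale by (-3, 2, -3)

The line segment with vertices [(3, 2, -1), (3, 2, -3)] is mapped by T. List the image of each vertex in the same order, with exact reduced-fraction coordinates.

T1 rotate right-handed about the x-axis with cos θ = -3/5, sin θ = 4/5: (3, 2, -1) → (3, -2/5, 11/5); (3, 2, -3) → (3, 6/5, 17/5)
T2 reflect across z = 0: (3, -2/5, 11/5) → (3, -2/5, -11/5); (3, 6/5, 17/5) → (3, 6/5, -17/5)
T3 shear: y ← y + 1·z: (3, -2/5, -11/5) → (3, -13/5, -11/5); (3, 6/5, -17/5) → (3, -11/5, -17/5)
T4 rotate right-handed about the z-axis with cos θ = -5/13, sin θ = -12/13: (3, -13/5, -11/5) → (-231/65, -23/13, -11/5); (3, -11/5, -17/5) → (-207/65, -25/13, -17/5)
T5 scale by (-3, 2, -3): (-231/65, -23/13, -11/5) → (693/65, -46/13, 33/5); (-207/65, -25/13, -17/5) → (621/65, -50/13, 51/5)

image vertices: (693/65, -46/13, 33/5), (621/65, -50/13, 51/5)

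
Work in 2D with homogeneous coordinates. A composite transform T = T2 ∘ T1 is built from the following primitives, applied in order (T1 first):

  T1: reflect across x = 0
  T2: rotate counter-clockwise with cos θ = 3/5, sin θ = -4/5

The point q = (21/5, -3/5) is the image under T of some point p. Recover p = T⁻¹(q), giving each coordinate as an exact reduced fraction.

p = (-3, 3)

T1 = [-1 0 0; 0 1 0; 0 0 1]
T2·T1 = [-3/5 4/5 0; 4/5 3/5 0; 0 0 1]
det M = -1; M⁻¹ = [-3/5 4/5 0; 4/5 3/5 0; 0 0 1]
M⁻¹ · (21/5, -3/5)ᵀ = (-3, 3)ᵀ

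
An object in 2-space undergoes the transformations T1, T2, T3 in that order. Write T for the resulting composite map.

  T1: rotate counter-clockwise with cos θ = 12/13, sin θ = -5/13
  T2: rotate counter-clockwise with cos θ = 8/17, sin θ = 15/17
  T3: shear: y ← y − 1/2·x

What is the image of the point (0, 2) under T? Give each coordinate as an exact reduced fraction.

T1 rotate counter-clockwise with cos θ = 12/13, sin θ = -5/13: (0, 2) → (10/13, 24/13)
T2 rotate counter-clockwise with cos θ = 8/17, sin θ = 15/17: (10/13, 24/13) → (-280/221, 342/221)
T3 shear: y ← y − 1/2·x: (-280/221, 342/221) → (-280/221, 482/221)

T(p) = (-280/221, 482/221)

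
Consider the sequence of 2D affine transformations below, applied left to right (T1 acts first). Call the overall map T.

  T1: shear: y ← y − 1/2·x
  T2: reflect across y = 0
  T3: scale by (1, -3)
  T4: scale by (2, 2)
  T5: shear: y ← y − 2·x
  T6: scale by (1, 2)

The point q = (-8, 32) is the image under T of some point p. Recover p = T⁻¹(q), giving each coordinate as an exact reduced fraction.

p = (-4, -2)

T1 = [1 0 0; -1/2 1 0; 0 0 1]
T2·T1 = [1 0 0; 1/2 -1 0; 0 0 1]
T3·…·T1 = [1 0 0; -3/2 3 0; 0 0 1]
T4·…·T1 = [2 0 0; -3 6 0; 0 0 1]
T5·…·T1 = [2 0 0; -7 6 0; 0 0 1]
T6·…·T1 = [2 0 0; -14 12 0; 0 0 1]
det M = 24; M⁻¹ = [1/2 0 0; 7/12 1/12 0; 0 0 1]
M⁻¹ · (-8, 32)ᵀ = (-4, -2)ᵀ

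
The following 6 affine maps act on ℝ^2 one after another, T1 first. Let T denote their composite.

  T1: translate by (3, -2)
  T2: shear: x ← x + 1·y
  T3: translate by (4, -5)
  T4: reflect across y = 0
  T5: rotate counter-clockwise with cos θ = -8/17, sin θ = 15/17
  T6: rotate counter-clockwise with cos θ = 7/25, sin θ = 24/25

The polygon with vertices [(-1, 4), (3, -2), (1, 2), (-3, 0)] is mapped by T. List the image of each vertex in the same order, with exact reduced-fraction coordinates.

T1 translate by (3, -2): (-1, 4) → (2, 2); (3, -2) → (6, -4); (1, 2) → (4, 0); (-3, 0) → (0, -2)
T2 shear: x ← x + 1·y: (2, 2) → (4, 2); (6, -4) → (2, -4); (4, 0) → (4, 0); (0, -2) → (-2, -2)
T3 translate by (4, -5): (4, 2) → (8, -3); (2, -4) → (6, -9); (4, 0) → (8, -5); (-2, -2) → (2, -7)
T4 reflect across y = 0: (8, -3) → (8, 3); (6, -9) → (6, 9); (8, -5) → (8, 5); (2, -7) → (2, 7)
T5 rotate counter-clockwise with cos θ = -8/17, sin θ = 15/17: (8, 3) → (-109/17, 96/17); (6, 9) → (-183/17, 18/17); (8, 5) → (-139/17, 80/17); (2, 7) → (-121/17, -26/17)
T6 rotate counter-clockwise with cos θ = 7/25, sin θ = 24/25: (-109/17, 96/17) → (-3067/425, -1944/425); (-183/17, 18/17) → (-1713/425, -4266/425); (-139/17, 80/17) → (-2893/425, -2776/425); (-121/17, -26/17) → (-223/425, -3086/425)

image vertices: (-3067/425, -1944/425), (-1713/425, -4266/425), (-2893/425, -2776/425), (-223/425, -3086/425)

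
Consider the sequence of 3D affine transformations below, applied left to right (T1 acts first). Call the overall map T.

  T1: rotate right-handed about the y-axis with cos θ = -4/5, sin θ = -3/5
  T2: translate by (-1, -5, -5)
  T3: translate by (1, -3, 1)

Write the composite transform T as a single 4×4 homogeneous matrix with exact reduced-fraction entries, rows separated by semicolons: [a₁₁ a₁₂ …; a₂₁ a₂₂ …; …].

T = [-4/5 0 -3/5 0; 0 1 0 -8; 3/5 0 -4/5 -4; 0 0 0 1]

T1 = [-4/5 0 -3/5 0; 0 1 0 0; 3/5 0 -4/5 0; 0 0 0 1]
T2·T1 = [-4/5 0 -3/5 -1; 0 1 0 -5; 3/5 0 -4/5 -5; 0 0 0 1]
T3·…·T1 = [-4/5 0 -3/5 0; 0 1 0 -8; 3/5 0 -4/5 -4; 0 0 0 1]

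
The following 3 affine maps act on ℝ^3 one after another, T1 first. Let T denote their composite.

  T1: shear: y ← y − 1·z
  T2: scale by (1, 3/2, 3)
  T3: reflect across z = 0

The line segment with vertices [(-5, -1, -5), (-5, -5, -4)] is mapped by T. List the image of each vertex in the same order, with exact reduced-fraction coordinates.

image vertices: (-5, 6, 15), (-5, -3/2, 12)

T1 shear: y ← y − 1·z: (-5, -1, -5) → (-5, 4, -5); (-5, -5, -4) → (-5, -1, -4)
T2 scale by (1, 3/2, 3): (-5, 4, -5) → (-5, 6, -15); (-5, -1, -4) → (-5, -3/2, -12)
T3 reflect across z = 0: (-5, 6, -15) → (-5, 6, 15); (-5, -3/2, -12) → (-5, -3/2, 12)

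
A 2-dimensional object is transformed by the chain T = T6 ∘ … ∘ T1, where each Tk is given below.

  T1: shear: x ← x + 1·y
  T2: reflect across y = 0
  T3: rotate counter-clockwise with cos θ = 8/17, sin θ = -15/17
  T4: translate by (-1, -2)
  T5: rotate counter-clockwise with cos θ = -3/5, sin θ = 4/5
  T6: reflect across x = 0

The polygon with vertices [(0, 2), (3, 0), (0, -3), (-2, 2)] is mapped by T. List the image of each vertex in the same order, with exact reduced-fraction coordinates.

T1 shear: x ← x + 1·y: (0, 2) → (2, 2); (3, 0) → (3, 0); (0, -3) → (-3, -3); (-2, 2) → (0, 2)
T2 reflect across y = 0: (2, 2) → (2, -2); (3, 0) → (3, 0); (-3, -3) → (-3, 3); (0, 2) → (0, -2)
T3 rotate counter-clockwise with cos θ = 8/17, sin θ = -15/17: (2, -2) → (-14/17, -46/17); (3, 0) → (24/17, -45/17); (-3, 3) → (21/17, 69/17); (0, -2) → (-30/17, -16/17)
T4 translate by (-1, -2): (-14/17, -46/17) → (-31/17, -80/17); (24/17, -45/17) → (7/17, -79/17); (21/17, 69/17) → (4/17, 35/17); (-30/17, -16/17) → (-47/17, -50/17)
T5 rotate counter-clockwise with cos θ = -3/5, sin θ = 4/5: (-31/17, -80/17) → (413/85, 116/85); (7/17, -79/17) → (59/17, 53/17); (4/17, 35/17) → (-152/85, -89/85); (-47/17, -50/17) → (341/85, -38/85)
T6 reflect across x = 0: (413/85, 116/85) → (-413/85, 116/85); (59/17, 53/17) → (-59/17, 53/17); (-152/85, -89/85) → (152/85, -89/85); (341/85, -38/85) → (-341/85, -38/85)

image vertices: (-413/85, 116/85), (-59/17, 53/17), (152/85, -89/85), (-341/85, -38/85)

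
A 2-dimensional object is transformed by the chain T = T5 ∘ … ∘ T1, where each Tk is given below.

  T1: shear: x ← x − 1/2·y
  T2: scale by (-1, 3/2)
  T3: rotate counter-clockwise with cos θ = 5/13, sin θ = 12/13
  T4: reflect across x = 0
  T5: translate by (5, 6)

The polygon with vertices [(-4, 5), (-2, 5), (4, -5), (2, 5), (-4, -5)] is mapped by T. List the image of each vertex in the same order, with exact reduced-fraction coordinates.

image vertices: (245/26, 387/26), (265/26, 339/26), (15/26, -75/26), (305/26, 243/26), (-5/2, 9/2)

T1 shear: x ← x − 1/2·y: (-4, 5) → (-13/2, 5); (-2, 5) → (-9/2, 5); (4, -5) → (13/2, -5); (2, 5) → (-1/2, 5); (-4, -5) → (-3/2, -5)
T2 scale by (-1, 3/2): (-13/2, 5) → (13/2, 15/2); (-9/2, 5) → (9/2, 15/2); (13/2, -5) → (-13/2, -15/2); (-1/2, 5) → (1/2, 15/2); (-3/2, -5) → (3/2, -15/2)
T3 rotate counter-clockwise with cos θ = 5/13, sin θ = 12/13: (13/2, 15/2) → (-115/26, 231/26); (9/2, 15/2) → (-135/26, 183/26); (-13/2, -15/2) → (115/26, -231/26); (1/2, 15/2) → (-175/26, 87/26); (3/2, -15/2) → (15/2, -3/2)
T4 reflect across x = 0: (-115/26, 231/26) → (115/26, 231/26); (-135/26, 183/26) → (135/26, 183/26); (115/26, -231/26) → (-115/26, -231/26); (-175/26, 87/26) → (175/26, 87/26); (15/2, -3/2) → (-15/2, -3/2)
T5 translate by (5, 6): (115/26, 231/26) → (245/26, 387/26); (135/26, 183/26) → (265/26, 339/26); (-115/26, -231/26) → (15/26, -75/26); (175/26, 87/26) → (305/26, 243/26); (-15/2, -3/2) → (-5/2, 9/2)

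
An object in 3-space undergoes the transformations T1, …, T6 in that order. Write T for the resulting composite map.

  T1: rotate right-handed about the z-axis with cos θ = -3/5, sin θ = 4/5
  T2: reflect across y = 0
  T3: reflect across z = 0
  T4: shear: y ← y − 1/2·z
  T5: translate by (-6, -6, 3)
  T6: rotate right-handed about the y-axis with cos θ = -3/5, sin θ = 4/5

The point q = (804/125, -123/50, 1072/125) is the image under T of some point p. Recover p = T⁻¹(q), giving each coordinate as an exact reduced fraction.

T1 = [-3/5 -4/5 0 0; 4/5 -3/5 0 0; 0 0 1 0; 0 0 0 1]
T2·T1 = [-3/5 -4/5 0 0; -4/5 3/5 0 0; 0 0 1 0; 0 0 0 1]
T3·…·T1 = [-3/5 -4/5 0 0; -4/5 3/5 0 0; 0 0 -1 0; 0 0 0 1]
T4·…·T1 = [-3/5 -4/5 0 0; -4/5 3/5 1/2 0; 0 0 -1 0; 0 0 0 1]
T5·…·T1 = [-3/5 -4/5 0 -6; -4/5 3/5 1/2 -6; 0 0 -1 3; 0 0 0 1]
T6·…·T1 = [9/25 12/25 -4/5 6; -4/5 3/5 1/2 -6; 12/25 16/25 3/5 3; 0 0 0 1]
det M = 1; M⁻¹ = [1/25 -4/5 18/25 -36/5; 18/25 3/5 23/50 -21/10; -4/5 0 3/5 3; 0 0 0 1]
M⁻¹ · (804/125, -123/50, 1072/125)ᵀ = (6/5, 5, 3)ᵀ

p = (6/5, 5, 3)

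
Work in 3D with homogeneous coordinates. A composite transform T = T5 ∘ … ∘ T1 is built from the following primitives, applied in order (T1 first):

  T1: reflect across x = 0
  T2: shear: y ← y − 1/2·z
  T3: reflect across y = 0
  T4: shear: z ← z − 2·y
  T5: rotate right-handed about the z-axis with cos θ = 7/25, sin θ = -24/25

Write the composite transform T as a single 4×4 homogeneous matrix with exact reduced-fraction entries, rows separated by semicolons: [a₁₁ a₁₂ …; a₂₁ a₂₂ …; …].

T = [-7/25 -24/25 12/25 0; 24/25 -7/25 7/50 0; 0 2 0 0; 0 0 0 1]

T1 = [-1 0 0 0; 0 1 0 0; 0 0 1 0; 0 0 0 1]
T2·T1 = [-1 0 0 0; 0 1 -1/2 0; 0 0 1 0; 0 0 0 1]
T3·…·T1 = [-1 0 0 0; 0 -1 1/2 0; 0 0 1 0; 0 0 0 1]
T4·…·T1 = [-1 0 0 0; 0 -1 1/2 0; 0 2 0 0; 0 0 0 1]
T5·…·T1 = [-7/25 -24/25 12/25 0; 24/25 -7/25 7/50 0; 0 2 0 0; 0 0 0 1]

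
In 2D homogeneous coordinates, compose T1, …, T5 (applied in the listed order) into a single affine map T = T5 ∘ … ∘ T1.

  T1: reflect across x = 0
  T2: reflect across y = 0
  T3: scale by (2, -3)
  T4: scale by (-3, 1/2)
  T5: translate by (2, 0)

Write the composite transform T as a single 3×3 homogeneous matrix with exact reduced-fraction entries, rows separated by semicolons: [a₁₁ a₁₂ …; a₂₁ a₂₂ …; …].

T = [6 0 2; 0 3/2 0; 0 0 1]

T1 = [-1 0 0; 0 1 0; 0 0 1]
T2·T1 = [-1 0 0; 0 -1 0; 0 0 1]
T3·…·T1 = [-2 0 0; 0 3 0; 0 0 1]
T4·…·T1 = [6 0 0; 0 3/2 0; 0 0 1]
T5·…·T1 = [6 0 2; 0 3/2 0; 0 0 1]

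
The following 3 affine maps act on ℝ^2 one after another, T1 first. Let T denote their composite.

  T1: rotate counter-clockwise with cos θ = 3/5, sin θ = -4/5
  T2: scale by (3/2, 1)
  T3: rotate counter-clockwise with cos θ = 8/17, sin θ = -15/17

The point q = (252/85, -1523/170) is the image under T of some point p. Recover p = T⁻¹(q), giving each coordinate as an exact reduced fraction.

T1 = [3/5 4/5 0; -4/5 3/5 0; 0 0 1]
T2·T1 = [9/10 6/5 0; -4/5 3/5 0; 0 0 1]
T3·…·T1 = [-24/85 93/85 0; -199/170 -66/85 0; 0 0 1]
det M = 3/2; M⁻¹ = [-44/85 -62/85 0; 199/255 -16/85 0; 0 0 1]
M⁻¹ · (252/85, -1523/170)ᵀ = (5, 4)ᵀ

p = (5, 4)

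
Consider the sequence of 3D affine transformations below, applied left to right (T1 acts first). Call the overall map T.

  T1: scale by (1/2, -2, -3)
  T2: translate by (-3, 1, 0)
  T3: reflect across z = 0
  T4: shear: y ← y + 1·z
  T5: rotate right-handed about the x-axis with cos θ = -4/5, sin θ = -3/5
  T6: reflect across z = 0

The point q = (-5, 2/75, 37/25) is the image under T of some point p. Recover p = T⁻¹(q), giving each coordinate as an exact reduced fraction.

T1 = [1/2 0 0 0; 0 -2 0 0; 0 0 -3 0; 0 0 0 1]
T2·T1 = [1/2 0 0 -3; 0 -2 0 1; 0 0 -3 0; 0 0 0 1]
T3·…·T1 = [1/2 0 0 -3; 0 -2 0 1; 0 0 3 0; 0 0 0 1]
T4·…·T1 = [1/2 0 0 -3; 0 -2 3 1; 0 0 3 0; 0 0 0 1]
T5·…·T1 = [1/2 0 0 -3; 0 8/5 -3/5 -4/5; 0 6/5 -21/5 -3/5; 0 0 0 1]
T6·…·T1 = [1/2 0 0 -3; 0 8/5 -3/5 -4/5; 0 -6/5 21/5 3/5; 0 0 0 1]
det M = 3; M⁻¹ = [2 0 0 6; 0 7/10 1/10 1/2; 0 1/5 4/15 0; 0 0 0 1]
M⁻¹ · (-5, 2/75, 37/25)ᵀ = (-4, 2/3, 2/5)ᵀ

p = (-4, 2/3, 2/5)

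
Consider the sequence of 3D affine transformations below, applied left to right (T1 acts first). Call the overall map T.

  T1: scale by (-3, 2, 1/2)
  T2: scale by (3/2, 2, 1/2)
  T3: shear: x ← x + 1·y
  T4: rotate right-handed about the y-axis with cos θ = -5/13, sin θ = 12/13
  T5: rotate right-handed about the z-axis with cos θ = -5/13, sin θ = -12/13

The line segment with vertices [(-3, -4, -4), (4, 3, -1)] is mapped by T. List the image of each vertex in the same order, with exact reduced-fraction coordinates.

image vertices: (-4997/338, 1034/169, 35/13), (1737/169, -1104/169, 293/52)

T1 scale by (-3, 2, 1/2): (-3, -4, -4) → (9, -8, -2); (4, 3, -1) → (-12, 6, -1/2)
T2 scale by (3/2, 2, 1/2): (9, -8, -2) → (27/2, -16, -1); (-12, 6, -1/2) → (-18, 12, -1/4)
T3 shear: x ← x + 1·y: (27/2, -16, -1) → (-5/2, -16, -1); (-18, 12, -1/4) → (-6, 12, -1/4)
T4 rotate right-handed about the y-axis with cos θ = -5/13, sin θ = 12/13: (-5/2, -16, -1) → (1/26, -16, 35/13); (-6, 12, -1/4) → (27/13, 12, 293/52)
T5 rotate right-handed about the z-axis with cos θ = -5/13, sin θ = -12/13: (1/26, -16, 35/13) → (-4997/338, 1034/169, 35/13); (27/13, 12, 293/52) → (1737/169, -1104/169, 293/52)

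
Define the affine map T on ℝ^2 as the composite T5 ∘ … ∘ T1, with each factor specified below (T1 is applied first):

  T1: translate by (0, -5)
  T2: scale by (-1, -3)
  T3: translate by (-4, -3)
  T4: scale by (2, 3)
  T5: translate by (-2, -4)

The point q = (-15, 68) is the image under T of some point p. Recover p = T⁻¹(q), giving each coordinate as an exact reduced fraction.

T1 = [1 0 0; 0 1 -5; 0 0 1]
T2·T1 = [-1 0 0; 0 -3 15; 0 0 1]
T3·…·T1 = [-1 0 -4; 0 -3 12; 0 0 1]
T4·…·T1 = [-2 0 -8; 0 -9 36; 0 0 1]
T5·…·T1 = [-2 0 -10; 0 -9 32; 0 0 1]
det M = 18; M⁻¹ = [-1/2 0 -5; 0 -1/9 32/9; 0 0 1]
M⁻¹ · (-15, 68)ᵀ = (5/2, -4)ᵀ

p = (5/2, -4)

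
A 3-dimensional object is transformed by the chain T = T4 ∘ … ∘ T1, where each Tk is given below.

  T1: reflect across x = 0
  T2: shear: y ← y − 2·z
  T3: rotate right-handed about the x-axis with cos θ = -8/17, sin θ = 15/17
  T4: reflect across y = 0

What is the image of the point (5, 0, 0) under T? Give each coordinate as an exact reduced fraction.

T(p) = (-5, 0, 0)

T1 reflect across x = 0: (5, 0, 0) → (-5, 0, 0)
T2 shear: y ← y − 2·z: (-5, 0, 0) → (-5, 0, 0)
T3 rotate right-handed about the x-axis with cos θ = -8/17, sin θ = 15/17: (-5, 0, 0) → (-5, 0, 0)
T4 reflect across y = 0: (-5, 0, 0) → (-5, 0, 0)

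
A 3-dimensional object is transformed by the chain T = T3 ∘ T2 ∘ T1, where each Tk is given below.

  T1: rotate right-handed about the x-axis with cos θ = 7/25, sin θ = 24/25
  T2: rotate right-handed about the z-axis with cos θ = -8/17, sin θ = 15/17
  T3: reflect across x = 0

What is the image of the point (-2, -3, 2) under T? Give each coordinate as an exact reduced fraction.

T(p) = (-287/85, -198/425, -58/25)

T1 rotate right-handed about the x-axis with cos θ = 7/25, sin θ = 24/25: (-2, -3, 2) → (-2, -69/25, -58/25)
T2 rotate right-handed about the z-axis with cos θ = -8/17, sin θ = 15/17: (-2, -69/25, -58/25) → (287/85, -198/425, -58/25)
T3 reflect across x = 0: (287/85, -198/425, -58/25) → (-287/85, -198/425, -58/25)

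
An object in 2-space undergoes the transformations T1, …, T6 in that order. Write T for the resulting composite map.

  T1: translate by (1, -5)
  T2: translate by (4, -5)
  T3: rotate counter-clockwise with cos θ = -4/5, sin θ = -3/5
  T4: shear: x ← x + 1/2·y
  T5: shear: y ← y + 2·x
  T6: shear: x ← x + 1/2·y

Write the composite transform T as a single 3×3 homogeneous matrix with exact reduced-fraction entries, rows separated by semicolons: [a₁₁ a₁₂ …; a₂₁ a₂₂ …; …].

T1 = [1 0 1; 0 1 -5; 0 0 1]
T2·T1 = [1 0 5; 0 1 -10; 0 0 1]
T3·…·T1 = [-4/5 3/5 -10; -3/5 -4/5 5; 0 0 1]
T4·…·T1 = [-11/10 1/5 -15/2; -3/5 -4/5 5; 0 0 1]
T5·…·T1 = [-11/10 1/5 -15/2; -14/5 -2/5 -10; 0 0 1]
T6·…·T1 = [-5/2 0 -25/2; -14/5 -2/5 -10; 0 0 1]

T = [-5/2 0 -25/2; -14/5 -2/5 -10; 0 0 1]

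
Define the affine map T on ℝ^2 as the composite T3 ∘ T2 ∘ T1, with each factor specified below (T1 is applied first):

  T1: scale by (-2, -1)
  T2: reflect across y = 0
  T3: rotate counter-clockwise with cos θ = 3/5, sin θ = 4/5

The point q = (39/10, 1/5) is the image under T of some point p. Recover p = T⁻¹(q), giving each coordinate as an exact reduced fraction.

T1 = [-2 0 0; 0 -1 0; 0 0 1]
T2·T1 = [-2 0 0; 0 1 0; 0 0 1]
T3·…·T1 = [-6/5 -4/5 0; -8/5 3/5 0; 0 0 1]
det M = -2; M⁻¹ = [-3/10 -2/5 0; -4/5 3/5 0; 0 0 1]
M⁻¹ · (39/10, 1/5)ᵀ = (-5/4, -3)ᵀ

p = (-5/4, -3)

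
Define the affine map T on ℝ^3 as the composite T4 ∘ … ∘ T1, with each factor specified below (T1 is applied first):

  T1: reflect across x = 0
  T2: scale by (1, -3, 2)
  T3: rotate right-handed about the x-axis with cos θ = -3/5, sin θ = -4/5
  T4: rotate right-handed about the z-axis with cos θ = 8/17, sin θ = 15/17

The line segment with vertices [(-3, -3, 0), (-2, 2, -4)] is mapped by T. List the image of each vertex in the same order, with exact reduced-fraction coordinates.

image vertices: (105/17, 9/85, -36/5), (58/17, 38/85, 48/5)

T1 reflect across x = 0: (-3, -3, 0) → (3, -3, 0); (-2, 2, -4) → (2, 2, -4)
T2 scale by (1, -3, 2): (3, -3, 0) → (3, 9, 0); (2, 2, -4) → (2, -6, -8)
T3 rotate right-handed about the x-axis with cos θ = -3/5, sin θ = -4/5: (3, 9, 0) → (3, -27/5, -36/5); (2, -6, -8) → (2, -14/5, 48/5)
T4 rotate right-handed about the z-axis with cos θ = 8/17, sin θ = 15/17: (3, -27/5, -36/5) → (105/17, 9/85, -36/5); (2, -14/5, 48/5) → (58/17, 38/85, 48/5)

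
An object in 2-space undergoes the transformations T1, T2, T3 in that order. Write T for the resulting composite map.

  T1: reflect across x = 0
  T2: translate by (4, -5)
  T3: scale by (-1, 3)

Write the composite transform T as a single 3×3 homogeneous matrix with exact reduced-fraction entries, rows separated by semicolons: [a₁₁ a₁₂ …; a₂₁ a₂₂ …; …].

T = [1 0 -4; 0 3 -15; 0 0 1]

T1 = [-1 0 0; 0 1 0; 0 0 1]
T2·T1 = [-1 0 4; 0 1 -5; 0 0 1]
T3·…·T1 = [1 0 -4; 0 3 -15; 0 0 1]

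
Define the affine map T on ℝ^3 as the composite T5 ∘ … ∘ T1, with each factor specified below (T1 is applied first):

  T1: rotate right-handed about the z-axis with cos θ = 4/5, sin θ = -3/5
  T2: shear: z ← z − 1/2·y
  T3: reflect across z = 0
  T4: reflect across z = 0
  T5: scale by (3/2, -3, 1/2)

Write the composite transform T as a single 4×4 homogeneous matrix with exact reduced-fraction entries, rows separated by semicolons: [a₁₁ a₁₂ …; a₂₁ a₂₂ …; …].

T1 = [4/5 3/5 0 0; -3/5 4/5 0 0; 0 0 1 0; 0 0 0 1]
T2·T1 = [4/5 3/5 0 0; -3/5 4/5 0 0; 3/10 -2/5 1 0; 0 0 0 1]
T3·…·T1 = [4/5 3/5 0 0; -3/5 4/5 0 0; -3/10 2/5 -1 0; 0 0 0 1]
T4·…·T1 = [4/5 3/5 0 0; -3/5 4/5 0 0; 3/10 -2/5 1 0; 0 0 0 1]
T5·…·T1 = [6/5 9/10 0 0; 9/5 -12/5 0 0; 3/20 -1/5 1/2 0; 0 0 0 1]

T = [6/5 9/10 0 0; 9/5 -12/5 0 0; 3/20 -1/5 1/2 0; 0 0 0 1]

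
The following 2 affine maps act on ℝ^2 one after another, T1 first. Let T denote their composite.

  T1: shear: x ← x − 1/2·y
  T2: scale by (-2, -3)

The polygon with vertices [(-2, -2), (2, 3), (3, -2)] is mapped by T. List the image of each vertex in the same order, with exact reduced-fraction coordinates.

T1 shear: x ← x − 1/2·y: (-2, -2) → (-1, -2); (2, 3) → (1/2, 3); (3, -2) → (4, -2)
T2 scale by (-2, -3): (-1, -2) → (2, 6); (1/2, 3) → (-1, -9); (4, -2) → (-8, 6)

image vertices: (2, 6), (-1, -9), (-8, 6)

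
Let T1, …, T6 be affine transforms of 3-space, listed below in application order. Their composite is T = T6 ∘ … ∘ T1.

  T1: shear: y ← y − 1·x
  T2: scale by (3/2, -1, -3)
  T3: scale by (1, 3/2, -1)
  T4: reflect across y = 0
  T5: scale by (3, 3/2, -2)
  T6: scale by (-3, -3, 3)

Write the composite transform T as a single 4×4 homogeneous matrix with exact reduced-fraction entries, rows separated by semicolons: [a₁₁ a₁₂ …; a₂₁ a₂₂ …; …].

T = [-27/2 0 0 0; 27/4 -27/4 0 0; 0 0 -18 0; 0 0 0 1]

T1 = [1 0 0 0; -1 1 0 0; 0 0 1 0; 0 0 0 1]
T2·T1 = [3/2 0 0 0; 1 -1 0 0; 0 0 -3 0; 0 0 0 1]
T3·…·T1 = [3/2 0 0 0; 3/2 -3/2 0 0; 0 0 3 0; 0 0 0 1]
T4·…·T1 = [3/2 0 0 0; -3/2 3/2 0 0; 0 0 3 0; 0 0 0 1]
T5·…·T1 = [9/2 0 0 0; -9/4 9/4 0 0; 0 0 -6 0; 0 0 0 1]
T6·…·T1 = [-27/2 0 0 0; 27/4 -27/4 0 0; 0 0 -18 0; 0 0 0 1]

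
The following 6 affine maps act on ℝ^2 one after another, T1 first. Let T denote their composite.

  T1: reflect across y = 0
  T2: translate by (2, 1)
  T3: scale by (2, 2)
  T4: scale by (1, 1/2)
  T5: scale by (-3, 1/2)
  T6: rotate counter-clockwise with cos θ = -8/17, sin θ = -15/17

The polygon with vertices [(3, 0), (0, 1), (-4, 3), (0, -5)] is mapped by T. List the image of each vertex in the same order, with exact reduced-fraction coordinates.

T1 reflect across y = 0: (3, 0) → (3, 0); (0, 1) → (0, -1); (-4, 3) → (-4, -3); (0, -5) → (0, 5)
T2 translate by (2, 1): (3, 0) → (5, 1); (0, -1) → (2, 0); (-4, -3) → (-2, -2); (0, 5) → (2, 6)
T3 scale by (2, 2): (5, 1) → (10, 2); (2, 0) → (4, 0); (-2, -2) → (-4, -4); (2, 6) → (4, 12)
T4 scale by (1, 1/2): (10, 2) → (10, 1); (4, 0) → (4, 0); (-4, -4) → (-4, -2); (4, 12) → (4, 6)
T5 scale by (-3, 1/2): (10, 1) → (-30, 1/2); (4, 0) → (-12, 0); (-4, -2) → (12, -1); (4, 6) → (-12, 3)
T6 rotate counter-clockwise with cos θ = -8/17, sin θ = -15/17: (-30, 1/2) → (495/34, 446/17); (-12, 0) → (96/17, 180/17); (12, -1) → (-111/17, -172/17); (-12, 3) → (141/17, 156/17)

image vertices: (495/34, 446/17), (96/17, 180/17), (-111/17, -172/17), (141/17, 156/17)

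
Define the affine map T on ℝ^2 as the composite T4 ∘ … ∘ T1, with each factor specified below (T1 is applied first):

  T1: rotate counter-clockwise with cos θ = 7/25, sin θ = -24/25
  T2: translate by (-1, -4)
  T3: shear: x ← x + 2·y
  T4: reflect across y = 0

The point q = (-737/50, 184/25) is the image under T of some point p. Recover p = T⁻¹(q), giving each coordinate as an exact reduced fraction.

p = (7/2, 0)

T1 = [7/25 24/25 0; -24/25 7/25 0; 0 0 1]
T2·T1 = [7/25 24/25 -1; -24/25 7/25 -4; 0 0 1]
T3·…·T1 = [-41/25 38/25 -9; -24/25 7/25 -4; 0 0 1]
T4·…·T1 = [-41/25 38/25 -9; 24/25 -7/25 4; 0 0 1]
det M = -1; M⁻¹ = [7/25 38/25 -89/25; 24/25 41/25 52/25; 0 0 1]
M⁻¹ · (-737/50, 184/25)ᵀ = (7/2, 0)ᵀ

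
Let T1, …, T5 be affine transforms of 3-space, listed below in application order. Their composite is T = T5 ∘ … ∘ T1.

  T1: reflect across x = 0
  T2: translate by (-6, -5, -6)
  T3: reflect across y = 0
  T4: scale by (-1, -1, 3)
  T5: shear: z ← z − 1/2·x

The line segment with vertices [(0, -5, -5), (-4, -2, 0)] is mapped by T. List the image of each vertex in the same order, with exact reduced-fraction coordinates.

image vertices: (6, -10, -36), (2, -7, -19)

T1 reflect across x = 0: (0, -5, -5) → (0, -5, -5); (-4, -2, 0) → (4, -2, 0)
T2 translate by (-6, -5, -6): (0, -5, -5) → (-6, -10, -11); (4, -2, 0) → (-2, -7, -6)
T3 reflect across y = 0: (-6, -10, -11) → (-6, 10, -11); (-2, -7, -6) → (-2, 7, -6)
T4 scale by (-1, -1, 3): (-6, 10, -11) → (6, -10, -33); (-2, 7, -6) → (2, -7, -18)
T5 shear: z ← z − 1/2·x: (6, -10, -33) → (6, -10, -36); (2, -7, -18) → (2, -7, -19)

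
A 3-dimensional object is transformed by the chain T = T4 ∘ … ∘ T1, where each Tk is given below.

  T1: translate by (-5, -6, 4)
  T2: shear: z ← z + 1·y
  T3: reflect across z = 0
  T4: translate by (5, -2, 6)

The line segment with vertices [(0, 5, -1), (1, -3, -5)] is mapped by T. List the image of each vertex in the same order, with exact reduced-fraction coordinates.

image vertices: (0, -3, 4), (1, -11, 16)

T1 translate by (-5, -6, 4): (0, 5, -1) → (-5, -1, 3); (1, -3, -5) → (-4, -9, -1)
T2 shear: z ← z + 1·y: (-5, -1, 3) → (-5, -1, 2); (-4, -9, -1) → (-4, -9, -10)
T3 reflect across z = 0: (-5, -1, 2) → (-5, -1, -2); (-4, -9, -10) → (-4, -9, 10)
T4 translate by (5, -2, 6): (-5, -1, -2) → (0, -3, 4); (-4, -9, 10) → (1, -11, 16)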